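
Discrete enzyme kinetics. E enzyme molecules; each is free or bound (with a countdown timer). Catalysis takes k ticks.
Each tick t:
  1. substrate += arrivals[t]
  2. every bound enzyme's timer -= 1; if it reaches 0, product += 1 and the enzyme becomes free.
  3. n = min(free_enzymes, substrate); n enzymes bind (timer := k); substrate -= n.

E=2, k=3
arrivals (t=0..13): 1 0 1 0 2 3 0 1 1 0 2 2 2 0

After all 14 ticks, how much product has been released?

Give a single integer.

Answer: 7

Derivation:
t=0: arr=1 -> substrate=0 bound=1 product=0
t=1: arr=0 -> substrate=0 bound=1 product=0
t=2: arr=1 -> substrate=0 bound=2 product=0
t=3: arr=0 -> substrate=0 bound=1 product=1
t=4: arr=2 -> substrate=1 bound=2 product=1
t=5: arr=3 -> substrate=3 bound=2 product=2
t=6: arr=0 -> substrate=3 bound=2 product=2
t=7: arr=1 -> substrate=3 bound=2 product=3
t=8: arr=1 -> substrate=3 bound=2 product=4
t=9: arr=0 -> substrate=3 bound=2 product=4
t=10: arr=2 -> substrate=4 bound=2 product=5
t=11: arr=2 -> substrate=5 bound=2 product=6
t=12: arr=2 -> substrate=7 bound=2 product=6
t=13: arr=0 -> substrate=6 bound=2 product=7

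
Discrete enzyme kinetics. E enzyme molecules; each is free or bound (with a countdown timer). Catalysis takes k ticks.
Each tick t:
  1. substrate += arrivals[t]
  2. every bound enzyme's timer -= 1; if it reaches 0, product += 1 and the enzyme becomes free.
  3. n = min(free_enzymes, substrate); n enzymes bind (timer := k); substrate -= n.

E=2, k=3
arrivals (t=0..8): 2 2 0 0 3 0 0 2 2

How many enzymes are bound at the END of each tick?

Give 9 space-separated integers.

Answer: 2 2 2 2 2 2 2 2 2

Derivation:
t=0: arr=2 -> substrate=0 bound=2 product=0
t=1: arr=2 -> substrate=2 bound=2 product=0
t=2: arr=0 -> substrate=2 bound=2 product=0
t=3: arr=0 -> substrate=0 bound=2 product=2
t=4: arr=3 -> substrate=3 bound=2 product=2
t=5: arr=0 -> substrate=3 bound=2 product=2
t=6: arr=0 -> substrate=1 bound=2 product=4
t=7: arr=2 -> substrate=3 bound=2 product=4
t=8: arr=2 -> substrate=5 bound=2 product=4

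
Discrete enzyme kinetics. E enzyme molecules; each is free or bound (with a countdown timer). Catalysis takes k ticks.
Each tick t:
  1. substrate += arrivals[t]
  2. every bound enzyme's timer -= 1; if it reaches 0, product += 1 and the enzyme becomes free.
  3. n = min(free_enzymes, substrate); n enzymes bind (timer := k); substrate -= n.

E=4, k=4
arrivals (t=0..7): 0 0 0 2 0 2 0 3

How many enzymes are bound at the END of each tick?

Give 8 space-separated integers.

t=0: arr=0 -> substrate=0 bound=0 product=0
t=1: arr=0 -> substrate=0 bound=0 product=0
t=2: arr=0 -> substrate=0 bound=0 product=0
t=3: arr=2 -> substrate=0 bound=2 product=0
t=4: arr=0 -> substrate=0 bound=2 product=0
t=5: arr=2 -> substrate=0 bound=4 product=0
t=6: arr=0 -> substrate=0 bound=4 product=0
t=7: arr=3 -> substrate=1 bound=4 product=2

Answer: 0 0 0 2 2 4 4 4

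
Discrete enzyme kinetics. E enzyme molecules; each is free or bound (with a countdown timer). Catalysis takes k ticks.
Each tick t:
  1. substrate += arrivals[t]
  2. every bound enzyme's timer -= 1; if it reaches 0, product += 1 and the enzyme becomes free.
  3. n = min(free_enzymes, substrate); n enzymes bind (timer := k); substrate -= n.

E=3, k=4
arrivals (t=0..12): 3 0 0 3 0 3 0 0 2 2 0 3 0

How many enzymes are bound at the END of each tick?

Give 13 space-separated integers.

Answer: 3 3 3 3 3 3 3 3 3 3 3 3 3

Derivation:
t=0: arr=3 -> substrate=0 bound=3 product=0
t=1: arr=0 -> substrate=0 bound=3 product=0
t=2: arr=0 -> substrate=0 bound=3 product=0
t=3: arr=3 -> substrate=3 bound=3 product=0
t=4: arr=0 -> substrate=0 bound=3 product=3
t=5: arr=3 -> substrate=3 bound=3 product=3
t=6: arr=0 -> substrate=3 bound=3 product=3
t=7: arr=0 -> substrate=3 bound=3 product=3
t=8: arr=2 -> substrate=2 bound=3 product=6
t=9: arr=2 -> substrate=4 bound=3 product=6
t=10: arr=0 -> substrate=4 bound=3 product=6
t=11: arr=3 -> substrate=7 bound=3 product=6
t=12: arr=0 -> substrate=4 bound=3 product=9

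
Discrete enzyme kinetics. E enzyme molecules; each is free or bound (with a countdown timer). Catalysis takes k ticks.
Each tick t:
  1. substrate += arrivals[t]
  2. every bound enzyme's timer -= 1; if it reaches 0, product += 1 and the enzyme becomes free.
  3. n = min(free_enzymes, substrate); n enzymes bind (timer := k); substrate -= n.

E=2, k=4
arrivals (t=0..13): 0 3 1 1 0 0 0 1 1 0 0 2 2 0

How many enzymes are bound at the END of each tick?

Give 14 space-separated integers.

Answer: 0 2 2 2 2 2 2 2 2 2 2 2 2 2

Derivation:
t=0: arr=0 -> substrate=0 bound=0 product=0
t=1: arr=3 -> substrate=1 bound=2 product=0
t=2: arr=1 -> substrate=2 bound=2 product=0
t=3: arr=1 -> substrate=3 bound=2 product=0
t=4: arr=0 -> substrate=3 bound=2 product=0
t=5: arr=0 -> substrate=1 bound=2 product=2
t=6: arr=0 -> substrate=1 bound=2 product=2
t=7: arr=1 -> substrate=2 bound=2 product=2
t=8: arr=1 -> substrate=3 bound=2 product=2
t=9: arr=0 -> substrate=1 bound=2 product=4
t=10: arr=0 -> substrate=1 bound=2 product=4
t=11: arr=2 -> substrate=3 bound=2 product=4
t=12: arr=2 -> substrate=5 bound=2 product=4
t=13: arr=0 -> substrate=3 bound=2 product=6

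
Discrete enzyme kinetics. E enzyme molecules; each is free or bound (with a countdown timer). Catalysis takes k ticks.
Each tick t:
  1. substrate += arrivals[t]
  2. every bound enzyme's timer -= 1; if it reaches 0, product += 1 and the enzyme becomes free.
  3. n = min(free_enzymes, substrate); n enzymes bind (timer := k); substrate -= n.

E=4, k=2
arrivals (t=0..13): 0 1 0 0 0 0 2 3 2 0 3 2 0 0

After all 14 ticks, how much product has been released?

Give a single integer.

t=0: arr=0 -> substrate=0 bound=0 product=0
t=1: arr=1 -> substrate=0 bound=1 product=0
t=2: arr=0 -> substrate=0 bound=1 product=0
t=3: arr=0 -> substrate=0 bound=0 product=1
t=4: arr=0 -> substrate=0 bound=0 product=1
t=5: arr=0 -> substrate=0 bound=0 product=1
t=6: arr=2 -> substrate=0 bound=2 product=1
t=7: arr=3 -> substrate=1 bound=4 product=1
t=8: arr=2 -> substrate=1 bound=4 product=3
t=9: arr=0 -> substrate=0 bound=3 product=5
t=10: arr=3 -> substrate=0 bound=4 product=7
t=11: arr=2 -> substrate=1 bound=4 product=8
t=12: arr=0 -> substrate=0 bound=2 product=11
t=13: arr=0 -> substrate=0 bound=1 product=12

Answer: 12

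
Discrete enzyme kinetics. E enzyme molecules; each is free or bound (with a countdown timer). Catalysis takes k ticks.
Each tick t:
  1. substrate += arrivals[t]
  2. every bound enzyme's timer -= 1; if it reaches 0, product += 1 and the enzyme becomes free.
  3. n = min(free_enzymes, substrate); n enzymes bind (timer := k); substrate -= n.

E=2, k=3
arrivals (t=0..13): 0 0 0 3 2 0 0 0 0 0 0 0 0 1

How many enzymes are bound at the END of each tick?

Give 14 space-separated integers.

Answer: 0 0 0 2 2 2 2 2 2 1 1 1 0 1

Derivation:
t=0: arr=0 -> substrate=0 bound=0 product=0
t=1: arr=0 -> substrate=0 bound=0 product=0
t=2: arr=0 -> substrate=0 bound=0 product=0
t=3: arr=3 -> substrate=1 bound=2 product=0
t=4: arr=2 -> substrate=3 bound=2 product=0
t=5: arr=0 -> substrate=3 bound=2 product=0
t=6: arr=0 -> substrate=1 bound=2 product=2
t=7: arr=0 -> substrate=1 bound=2 product=2
t=8: arr=0 -> substrate=1 bound=2 product=2
t=9: arr=0 -> substrate=0 bound=1 product=4
t=10: arr=0 -> substrate=0 bound=1 product=4
t=11: arr=0 -> substrate=0 bound=1 product=4
t=12: arr=0 -> substrate=0 bound=0 product=5
t=13: arr=1 -> substrate=0 bound=1 product=5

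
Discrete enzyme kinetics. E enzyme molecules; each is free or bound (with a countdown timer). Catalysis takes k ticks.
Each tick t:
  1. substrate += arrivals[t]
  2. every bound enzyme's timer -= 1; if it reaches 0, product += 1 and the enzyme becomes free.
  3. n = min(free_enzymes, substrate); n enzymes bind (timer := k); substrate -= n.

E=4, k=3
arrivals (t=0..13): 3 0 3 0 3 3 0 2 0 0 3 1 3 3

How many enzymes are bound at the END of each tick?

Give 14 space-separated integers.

Answer: 3 3 4 3 4 4 4 4 4 4 4 4 4 4

Derivation:
t=0: arr=3 -> substrate=0 bound=3 product=0
t=1: arr=0 -> substrate=0 bound=3 product=0
t=2: arr=3 -> substrate=2 bound=4 product=0
t=3: arr=0 -> substrate=0 bound=3 product=3
t=4: arr=3 -> substrate=2 bound=4 product=3
t=5: arr=3 -> substrate=4 bound=4 product=4
t=6: arr=0 -> substrate=2 bound=4 product=6
t=7: arr=2 -> substrate=3 bound=4 product=7
t=8: arr=0 -> substrate=2 bound=4 product=8
t=9: arr=0 -> substrate=0 bound=4 product=10
t=10: arr=3 -> substrate=2 bound=4 product=11
t=11: arr=1 -> substrate=2 bound=4 product=12
t=12: arr=3 -> substrate=3 bound=4 product=14
t=13: arr=3 -> substrate=5 bound=4 product=15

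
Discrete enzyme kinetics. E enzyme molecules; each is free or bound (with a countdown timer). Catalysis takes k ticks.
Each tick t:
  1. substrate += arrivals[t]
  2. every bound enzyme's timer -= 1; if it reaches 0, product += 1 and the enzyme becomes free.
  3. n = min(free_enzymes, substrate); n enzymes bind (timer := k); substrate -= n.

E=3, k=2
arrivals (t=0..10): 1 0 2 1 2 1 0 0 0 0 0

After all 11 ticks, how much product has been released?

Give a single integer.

Answer: 7

Derivation:
t=0: arr=1 -> substrate=0 bound=1 product=0
t=1: arr=0 -> substrate=0 bound=1 product=0
t=2: arr=2 -> substrate=0 bound=2 product=1
t=3: arr=1 -> substrate=0 bound=3 product=1
t=4: arr=2 -> substrate=0 bound=3 product=3
t=5: arr=1 -> substrate=0 bound=3 product=4
t=6: arr=0 -> substrate=0 bound=1 product=6
t=7: arr=0 -> substrate=0 bound=0 product=7
t=8: arr=0 -> substrate=0 bound=0 product=7
t=9: arr=0 -> substrate=0 bound=0 product=7
t=10: arr=0 -> substrate=0 bound=0 product=7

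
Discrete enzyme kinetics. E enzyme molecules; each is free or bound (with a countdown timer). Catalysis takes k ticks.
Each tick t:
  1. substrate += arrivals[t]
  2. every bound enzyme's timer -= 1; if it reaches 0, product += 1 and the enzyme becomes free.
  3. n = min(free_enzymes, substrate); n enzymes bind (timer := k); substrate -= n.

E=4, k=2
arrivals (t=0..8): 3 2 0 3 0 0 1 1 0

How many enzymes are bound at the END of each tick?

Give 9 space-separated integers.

Answer: 3 4 2 4 3 0 1 2 1

Derivation:
t=0: arr=3 -> substrate=0 bound=3 product=0
t=1: arr=2 -> substrate=1 bound=4 product=0
t=2: arr=0 -> substrate=0 bound=2 product=3
t=3: arr=3 -> substrate=0 bound=4 product=4
t=4: arr=0 -> substrate=0 bound=3 product=5
t=5: arr=0 -> substrate=0 bound=0 product=8
t=6: arr=1 -> substrate=0 bound=1 product=8
t=7: arr=1 -> substrate=0 bound=2 product=8
t=8: arr=0 -> substrate=0 bound=1 product=9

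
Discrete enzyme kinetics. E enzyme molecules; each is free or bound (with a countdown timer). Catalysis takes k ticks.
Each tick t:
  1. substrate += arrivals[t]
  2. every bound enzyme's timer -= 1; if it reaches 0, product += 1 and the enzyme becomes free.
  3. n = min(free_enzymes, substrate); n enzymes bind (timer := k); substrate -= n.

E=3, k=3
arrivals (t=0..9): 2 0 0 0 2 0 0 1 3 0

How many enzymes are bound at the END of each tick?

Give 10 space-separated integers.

t=0: arr=2 -> substrate=0 bound=2 product=0
t=1: arr=0 -> substrate=0 bound=2 product=0
t=2: arr=0 -> substrate=0 bound=2 product=0
t=3: arr=0 -> substrate=0 bound=0 product=2
t=4: arr=2 -> substrate=0 bound=2 product=2
t=5: arr=0 -> substrate=0 bound=2 product=2
t=6: arr=0 -> substrate=0 bound=2 product=2
t=7: arr=1 -> substrate=0 bound=1 product=4
t=8: arr=3 -> substrate=1 bound=3 product=4
t=9: arr=0 -> substrate=1 bound=3 product=4

Answer: 2 2 2 0 2 2 2 1 3 3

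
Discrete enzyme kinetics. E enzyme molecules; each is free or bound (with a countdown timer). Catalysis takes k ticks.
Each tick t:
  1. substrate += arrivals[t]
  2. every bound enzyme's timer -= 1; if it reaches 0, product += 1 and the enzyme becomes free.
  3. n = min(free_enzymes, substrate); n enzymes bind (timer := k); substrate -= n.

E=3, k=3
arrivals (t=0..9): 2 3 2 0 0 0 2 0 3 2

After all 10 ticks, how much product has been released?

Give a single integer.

Answer: 8

Derivation:
t=0: arr=2 -> substrate=0 bound=2 product=0
t=1: arr=3 -> substrate=2 bound=3 product=0
t=2: arr=2 -> substrate=4 bound=3 product=0
t=3: arr=0 -> substrate=2 bound=3 product=2
t=4: arr=0 -> substrate=1 bound=3 product=3
t=5: arr=0 -> substrate=1 bound=3 product=3
t=6: arr=2 -> substrate=1 bound=3 product=5
t=7: arr=0 -> substrate=0 bound=3 product=6
t=8: arr=3 -> substrate=3 bound=3 product=6
t=9: arr=2 -> substrate=3 bound=3 product=8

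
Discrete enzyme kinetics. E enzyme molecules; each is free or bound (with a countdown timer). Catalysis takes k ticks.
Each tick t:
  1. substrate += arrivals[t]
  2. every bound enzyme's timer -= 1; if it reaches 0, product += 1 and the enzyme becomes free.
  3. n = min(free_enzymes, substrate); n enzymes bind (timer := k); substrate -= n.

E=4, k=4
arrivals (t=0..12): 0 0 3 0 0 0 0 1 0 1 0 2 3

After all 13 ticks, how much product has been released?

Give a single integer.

Answer: 4

Derivation:
t=0: arr=0 -> substrate=0 bound=0 product=0
t=1: arr=0 -> substrate=0 bound=0 product=0
t=2: arr=3 -> substrate=0 bound=3 product=0
t=3: arr=0 -> substrate=0 bound=3 product=0
t=4: arr=0 -> substrate=0 bound=3 product=0
t=5: arr=0 -> substrate=0 bound=3 product=0
t=6: arr=0 -> substrate=0 bound=0 product=3
t=7: arr=1 -> substrate=0 bound=1 product=3
t=8: arr=0 -> substrate=0 bound=1 product=3
t=9: arr=1 -> substrate=0 bound=2 product=3
t=10: arr=0 -> substrate=0 bound=2 product=3
t=11: arr=2 -> substrate=0 bound=3 product=4
t=12: arr=3 -> substrate=2 bound=4 product=4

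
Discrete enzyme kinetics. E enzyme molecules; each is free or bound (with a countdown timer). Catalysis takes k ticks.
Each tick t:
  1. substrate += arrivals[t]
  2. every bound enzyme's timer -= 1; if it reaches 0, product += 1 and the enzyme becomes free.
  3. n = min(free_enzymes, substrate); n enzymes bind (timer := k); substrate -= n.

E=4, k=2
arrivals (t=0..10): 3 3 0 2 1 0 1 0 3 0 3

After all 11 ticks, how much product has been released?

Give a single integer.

t=0: arr=3 -> substrate=0 bound=3 product=0
t=1: arr=3 -> substrate=2 bound=4 product=0
t=2: arr=0 -> substrate=0 bound=3 product=3
t=3: arr=2 -> substrate=0 bound=4 product=4
t=4: arr=1 -> substrate=0 bound=3 product=6
t=5: arr=0 -> substrate=0 bound=1 product=8
t=6: arr=1 -> substrate=0 bound=1 product=9
t=7: arr=0 -> substrate=0 bound=1 product=9
t=8: arr=3 -> substrate=0 bound=3 product=10
t=9: arr=0 -> substrate=0 bound=3 product=10
t=10: arr=3 -> substrate=0 bound=3 product=13

Answer: 13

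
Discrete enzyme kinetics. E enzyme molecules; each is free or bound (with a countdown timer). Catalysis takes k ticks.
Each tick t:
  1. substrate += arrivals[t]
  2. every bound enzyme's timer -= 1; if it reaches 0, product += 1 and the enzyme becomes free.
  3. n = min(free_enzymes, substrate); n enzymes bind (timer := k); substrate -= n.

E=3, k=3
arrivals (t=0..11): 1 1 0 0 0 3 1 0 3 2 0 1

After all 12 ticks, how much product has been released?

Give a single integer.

t=0: arr=1 -> substrate=0 bound=1 product=0
t=1: arr=1 -> substrate=0 bound=2 product=0
t=2: arr=0 -> substrate=0 bound=2 product=0
t=3: arr=0 -> substrate=0 bound=1 product=1
t=4: arr=0 -> substrate=0 bound=0 product=2
t=5: arr=3 -> substrate=0 bound=3 product=2
t=6: arr=1 -> substrate=1 bound=3 product=2
t=7: arr=0 -> substrate=1 bound=3 product=2
t=8: arr=3 -> substrate=1 bound=3 product=5
t=9: arr=2 -> substrate=3 bound=3 product=5
t=10: arr=0 -> substrate=3 bound=3 product=5
t=11: arr=1 -> substrate=1 bound=3 product=8

Answer: 8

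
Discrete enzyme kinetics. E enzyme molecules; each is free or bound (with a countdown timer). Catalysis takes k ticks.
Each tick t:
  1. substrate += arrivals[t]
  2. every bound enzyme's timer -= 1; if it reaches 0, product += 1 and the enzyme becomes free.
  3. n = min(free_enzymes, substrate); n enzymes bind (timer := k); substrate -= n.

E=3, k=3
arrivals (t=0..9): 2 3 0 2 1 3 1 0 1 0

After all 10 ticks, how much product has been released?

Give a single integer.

Answer: 8

Derivation:
t=0: arr=2 -> substrate=0 bound=2 product=0
t=1: arr=3 -> substrate=2 bound=3 product=0
t=2: arr=0 -> substrate=2 bound=3 product=0
t=3: arr=2 -> substrate=2 bound=3 product=2
t=4: arr=1 -> substrate=2 bound=3 product=3
t=5: arr=3 -> substrate=5 bound=3 product=3
t=6: arr=1 -> substrate=4 bound=3 product=5
t=7: arr=0 -> substrate=3 bound=3 product=6
t=8: arr=1 -> substrate=4 bound=3 product=6
t=9: arr=0 -> substrate=2 bound=3 product=8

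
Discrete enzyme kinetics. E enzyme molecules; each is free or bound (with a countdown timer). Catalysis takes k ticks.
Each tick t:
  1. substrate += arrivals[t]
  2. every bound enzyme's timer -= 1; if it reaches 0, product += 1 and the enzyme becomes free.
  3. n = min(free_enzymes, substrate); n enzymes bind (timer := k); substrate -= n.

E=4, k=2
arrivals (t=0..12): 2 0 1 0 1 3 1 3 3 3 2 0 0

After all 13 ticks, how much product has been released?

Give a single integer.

Answer: 16

Derivation:
t=0: arr=2 -> substrate=0 bound=2 product=0
t=1: arr=0 -> substrate=0 bound=2 product=0
t=2: arr=1 -> substrate=0 bound=1 product=2
t=3: arr=0 -> substrate=0 bound=1 product=2
t=4: arr=1 -> substrate=0 bound=1 product=3
t=5: arr=3 -> substrate=0 bound=4 product=3
t=6: arr=1 -> substrate=0 bound=4 product=4
t=7: arr=3 -> substrate=0 bound=4 product=7
t=8: arr=3 -> substrate=2 bound=4 product=8
t=9: arr=3 -> substrate=2 bound=4 product=11
t=10: arr=2 -> substrate=3 bound=4 product=12
t=11: arr=0 -> substrate=0 bound=4 product=15
t=12: arr=0 -> substrate=0 bound=3 product=16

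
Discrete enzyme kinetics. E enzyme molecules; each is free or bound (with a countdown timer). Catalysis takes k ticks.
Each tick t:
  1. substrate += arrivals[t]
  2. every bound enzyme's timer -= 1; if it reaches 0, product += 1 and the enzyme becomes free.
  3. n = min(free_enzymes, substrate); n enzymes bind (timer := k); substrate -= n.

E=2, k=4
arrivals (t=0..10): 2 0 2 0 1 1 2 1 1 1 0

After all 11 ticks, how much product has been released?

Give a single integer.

t=0: arr=2 -> substrate=0 bound=2 product=0
t=1: arr=0 -> substrate=0 bound=2 product=0
t=2: arr=2 -> substrate=2 bound=2 product=0
t=3: arr=0 -> substrate=2 bound=2 product=0
t=4: arr=1 -> substrate=1 bound=2 product=2
t=5: arr=1 -> substrate=2 bound=2 product=2
t=6: arr=2 -> substrate=4 bound=2 product=2
t=7: arr=1 -> substrate=5 bound=2 product=2
t=8: arr=1 -> substrate=4 bound=2 product=4
t=9: arr=1 -> substrate=5 bound=2 product=4
t=10: arr=0 -> substrate=5 bound=2 product=4

Answer: 4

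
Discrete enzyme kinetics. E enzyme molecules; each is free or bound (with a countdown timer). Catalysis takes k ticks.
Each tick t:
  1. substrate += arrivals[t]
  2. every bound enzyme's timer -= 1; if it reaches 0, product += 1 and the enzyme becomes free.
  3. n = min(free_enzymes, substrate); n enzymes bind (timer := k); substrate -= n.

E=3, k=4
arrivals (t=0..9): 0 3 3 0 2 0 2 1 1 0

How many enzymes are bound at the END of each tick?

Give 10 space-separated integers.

t=0: arr=0 -> substrate=0 bound=0 product=0
t=1: arr=3 -> substrate=0 bound=3 product=0
t=2: arr=3 -> substrate=3 bound=3 product=0
t=3: arr=0 -> substrate=3 bound=3 product=0
t=4: arr=2 -> substrate=5 bound=3 product=0
t=5: arr=0 -> substrate=2 bound=3 product=3
t=6: arr=2 -> substrate=4 bound=3 product=3
t=7: arr=1 -> substrate=5 bound=3 product=3
t=8: arr=1 -> substrate=6 bound=3 product=3
t=9: arr=0 -> substrate=3 bound=3 product=6

Answer: 0 3 3 3 3 3 3 3 3 3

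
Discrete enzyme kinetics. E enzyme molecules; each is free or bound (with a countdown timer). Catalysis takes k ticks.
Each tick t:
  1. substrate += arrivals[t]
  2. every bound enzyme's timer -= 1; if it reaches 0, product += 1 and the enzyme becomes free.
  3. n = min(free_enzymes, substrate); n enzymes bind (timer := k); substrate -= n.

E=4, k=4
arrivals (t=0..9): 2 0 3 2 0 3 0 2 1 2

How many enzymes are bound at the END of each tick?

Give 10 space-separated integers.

t=0: arr=2 -> substrate=0 bound=2 product=0
t=1: arr=0 -> substrate=0 bound=2 product=0
t=2: arr=3 -> substrate=1 bound=4 product=0
t=3: arr=2 -> substrate=3 bound=4 product=0
t=4: arr=0 -> substrate=1 bound=4 product=2
t=5: arr=3 -> substrate=4 bound=4 product=2
t=6: arr=0 -> substrate=2 bound=4 product=4
t=7: arr=2 -> substrate=4 bound=4 product=4
t=8: arr=1 -> substrate=3 bound=4 product=6
t=9: arr=2 -> substrate=5 bound=4 product=6

Answer: 2 2 4 4 4 4 4 4 4 4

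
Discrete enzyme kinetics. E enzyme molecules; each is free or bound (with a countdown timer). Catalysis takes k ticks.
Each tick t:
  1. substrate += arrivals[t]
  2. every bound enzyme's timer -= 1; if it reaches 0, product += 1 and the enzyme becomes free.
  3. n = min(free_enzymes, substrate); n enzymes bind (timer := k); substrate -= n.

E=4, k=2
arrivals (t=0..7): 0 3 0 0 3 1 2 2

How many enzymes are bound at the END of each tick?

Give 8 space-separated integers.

Answer: 0 3 3 0 3 4 3 4

Derivation:
t=0: arr=0 -> substrate=0 bound=0 product=0
t=1: arr=3 -> substrate=0 bound=3 product=0
t=2: arr=0 -> substrate=0 bound=3 product=0
t=3: arr=0 -> substrate=0 bound=0 product=3
t=4: arr=3 -> substrate=0 bound=3 product=3
t=5: arr=1 -> substrate=0 bound=4 product=3
t=6: arr=2 -> substrate=0 bound=3 product=6
t=7: arr=2 -> substrate=0 bound=4 product=7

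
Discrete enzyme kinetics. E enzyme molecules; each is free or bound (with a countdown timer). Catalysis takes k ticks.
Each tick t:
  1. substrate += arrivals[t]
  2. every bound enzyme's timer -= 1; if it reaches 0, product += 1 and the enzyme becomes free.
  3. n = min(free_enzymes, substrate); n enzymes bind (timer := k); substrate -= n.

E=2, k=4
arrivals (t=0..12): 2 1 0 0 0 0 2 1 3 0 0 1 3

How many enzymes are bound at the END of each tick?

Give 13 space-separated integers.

t=0: arr=2 -> substrate=0 bound=2 product=0
t=1: arr=1 -> substrate=1 bound=2 product=0
t=2: arr=0 -> substrate=1 bound=2 product=0
t=3: arr=0 -> substrate=1 bound=2 product=0
t=4: arr=0 -> substrate=0 bound=1 product=2
t=5: arr=0 -> substrate=0 bound=1 product=2
t=6: arr=2 -> substrate=1 bound=2 product=2
t=7: arr=1 -> substrate=2 bound=2 product=2
t=8: arr=3 -> substrate=4 bound=2 product=3
t=9: arr=0 -> substrate=4 bound=2 product=3
t=10: arr=0 -> substrate=3 bound=2 product=4
t=11: arr=1 -> substrate=4 bound=2 product=4
t=12: arr=3 -> substrate=6 bound=2 product=5

Answer: 2 2 2 2 1 1 2 2 2 2 2 2 2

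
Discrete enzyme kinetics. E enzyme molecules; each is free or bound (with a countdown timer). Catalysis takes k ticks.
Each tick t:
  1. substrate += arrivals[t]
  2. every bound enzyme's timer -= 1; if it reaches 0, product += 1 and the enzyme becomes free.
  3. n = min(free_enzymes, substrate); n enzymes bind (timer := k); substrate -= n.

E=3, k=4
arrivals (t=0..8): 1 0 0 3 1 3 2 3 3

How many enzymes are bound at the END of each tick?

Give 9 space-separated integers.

t=0: arr=1 -> substrate=0 bound=1 product=0
t=1: arr=0 -> substrate=0 bound=1 product=0
t=2: arr=0 -> substrate=0 bound=1 product=0
t=3: arr=3 -> substrate=1 bound=3 product=0
t=4: arr=1 -> substrate=1 bound=3 product=1
t=5: arr=3 -> substrate=4 bound=3 product=1
t=6: arr=2 -> substrate=6 bound=3 product=1
t=7: arr=3 -> substrate=7 bound=3 product=3
t=8: arr=3 -> substrate=9 bound=3 product=4

Answer: 1 1 1 3 3 3 3 3 3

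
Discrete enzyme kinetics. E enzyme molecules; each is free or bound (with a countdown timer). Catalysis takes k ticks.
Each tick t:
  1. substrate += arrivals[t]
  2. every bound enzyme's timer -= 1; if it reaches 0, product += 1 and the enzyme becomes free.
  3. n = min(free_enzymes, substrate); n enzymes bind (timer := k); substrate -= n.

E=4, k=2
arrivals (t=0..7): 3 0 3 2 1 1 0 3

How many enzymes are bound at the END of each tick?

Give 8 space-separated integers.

t=0: arr=3 -> substrate=0 bound=3 product=0
t=1: arr=0 -> substrate=0 bound=3 product=0
t=2: arr=3 -> substrate=0 bound=3 product=3
t=3: arr=2 -> substrate=1 bound=4 product=3
t=4: arr=1 -> substrate=0 bound=3 product=6
t=5: arr=1 -> substrate=0 bound=3 product=7
t=6: arr=0 -> substrate=0 bound=1 product=9
t=7: arr=3 -> substrate=0 bound=3 product=10

Answer: 3 3 3 4 3 3 1 3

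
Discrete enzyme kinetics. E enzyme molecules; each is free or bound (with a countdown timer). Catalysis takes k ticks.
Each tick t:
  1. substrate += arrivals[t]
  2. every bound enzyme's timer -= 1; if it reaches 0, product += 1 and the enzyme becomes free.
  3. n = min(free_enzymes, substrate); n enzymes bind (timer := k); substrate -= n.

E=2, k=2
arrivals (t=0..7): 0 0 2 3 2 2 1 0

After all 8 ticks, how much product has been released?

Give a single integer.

t=0: arr=0 -> substrate=0 bound=0 product=0
t=1: arr=0 -> substrate=0 bound=0 product=0
t=2: arr=2 -> substrate=0 bound=2 product=0
t=3: arr=3 -> substrate=3 bound=2 product=0
t=4: arr=2 -> substrate=3 bound=2 product=2
t=5: arr=2 -> substrate=5 bound=2 product=2
t=6: arr=1 -> substrate=4 bound=2 product=4
t=7: arr=0 -> substrate=4 bound=2 product=4

Answer: 4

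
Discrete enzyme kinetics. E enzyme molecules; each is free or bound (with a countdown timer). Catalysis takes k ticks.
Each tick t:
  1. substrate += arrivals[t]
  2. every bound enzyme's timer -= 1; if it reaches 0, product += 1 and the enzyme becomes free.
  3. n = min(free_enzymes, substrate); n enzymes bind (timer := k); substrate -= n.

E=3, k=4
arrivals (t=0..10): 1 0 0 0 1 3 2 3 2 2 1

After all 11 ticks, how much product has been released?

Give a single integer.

Answer: 4

Derivation:
t=0: arr=1 -> substrate=0 bound=1 product=0
t=1: arr=0 -> substrate=0 bound=1 product=0
t=2: arr=0 -> substrate=0 bound=1 product=0
t=3: arr=0 -> substrate=0 bound=1 product=0
t=4: arr=1 -> substrate=0 bound=1 product=1
t=5: arr=3 -> substrate=1 bound=3 product=1
t=6: arr=2 -> substrate=3 bound=3 product=1
t=7: arr=3 -> substrate=6 bound=3 product=1
t=8: arr=2 -> substrate=7 bound=3 product=2
t=9: arr=2 -> substrate=7 bound=3 product=4
t=10: arr=1 -> substrate=8 bound=3 product=4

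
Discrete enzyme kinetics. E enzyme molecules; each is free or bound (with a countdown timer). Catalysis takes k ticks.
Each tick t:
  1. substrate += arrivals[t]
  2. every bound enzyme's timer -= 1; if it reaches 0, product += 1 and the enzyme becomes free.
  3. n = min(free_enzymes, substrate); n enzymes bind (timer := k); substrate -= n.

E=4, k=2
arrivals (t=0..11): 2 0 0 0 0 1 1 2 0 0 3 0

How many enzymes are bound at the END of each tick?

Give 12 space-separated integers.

Answer: 2 2 0 0 0 1 2 3 2 0 3 3

Derivation:
t=0: arr=2 -> substrate=0 bound=2 product=0
t=1: arr=0 -> substrate=0 bound=2 product=0
t=2: arr=0 -> substrate=0 bound=0 product=2
t=3: arr=0 -> substrate=0 bound=0 product=2
t=4: arr=0 -> substrate=0 bound=0 product=2
t=5: arr=1 -> substrate=0 bound=1 product=2
t=6: arr=1 -> substrate=0 bound=2 product=2
t=7: arr=2 -> substrate=0 bound=3 product=3
t=8: arr=0 -> substrate=0 bound=2 product=4
t=9: arr=0 -> substrate=0 bound=0 product=6
t=10: arr=3 -> substrate=0 bound=3 product=6
t=11: arr=0 -> substrate=0 bound=3 product=6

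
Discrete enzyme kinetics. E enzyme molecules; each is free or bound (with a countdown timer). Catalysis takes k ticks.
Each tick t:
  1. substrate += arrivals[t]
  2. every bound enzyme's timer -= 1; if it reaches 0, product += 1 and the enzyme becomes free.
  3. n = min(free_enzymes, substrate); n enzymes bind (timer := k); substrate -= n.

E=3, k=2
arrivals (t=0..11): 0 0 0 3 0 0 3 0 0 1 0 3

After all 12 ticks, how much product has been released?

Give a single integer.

Answer: 7

Derivation:
t=0: arr=0 -> substrate=0 bound=0 product=0
t=1: arr=0 -> substrate=0 bound=0 product=0
t=2: arr=0 -> substrate=0 bound=0 product=0
t=3: arr=3 -> substrate=0 bound=3 product=0
t=4: arr=0 -> substrate=0 bound=3 product=0
t=5: arr=0 -> substrate=0 bound=0 product=3
t=6: arr=3 -> substrate=0 bound=3 product=3
t=7: arr=0 -> substrate=0 bound=3 product=3
t=8: arr=0 -> substrate=0 bound=0 product=6
t=9: arr=1 -> substrate=0 bound=1 product=6
t=10: arr=0 -> substrate=0 bound=1 product=6
t=11: arr=3 -> substrate=0 bound=3 product=7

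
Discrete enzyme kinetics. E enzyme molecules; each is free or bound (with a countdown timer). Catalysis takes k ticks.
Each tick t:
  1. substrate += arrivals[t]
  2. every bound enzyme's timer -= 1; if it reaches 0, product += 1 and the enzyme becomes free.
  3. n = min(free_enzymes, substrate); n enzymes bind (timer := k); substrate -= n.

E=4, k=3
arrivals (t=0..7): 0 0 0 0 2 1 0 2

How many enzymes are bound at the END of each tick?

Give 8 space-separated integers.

t=0: arr=0 -> substrate=0 bound=0 product=0
t=1: arr=0 -> substrate=0 bound=0 product=0
t=2: arr=0 -> substrate=0 bound=0 product=0
t=3: arr=0 -> substrate=0 bound=0 product=0
t=4: arr=2 -> substrate=0 bound=2 product=0
t=5: arr=1 -> substrate=0 bound=3 product=0
t=6: arr=0 -> substrate=0 bound=3 product=0
t=7: arr=2 -> substrate=0 bound=3 product=2

Answer: 0 0 0 0 2 3 3 3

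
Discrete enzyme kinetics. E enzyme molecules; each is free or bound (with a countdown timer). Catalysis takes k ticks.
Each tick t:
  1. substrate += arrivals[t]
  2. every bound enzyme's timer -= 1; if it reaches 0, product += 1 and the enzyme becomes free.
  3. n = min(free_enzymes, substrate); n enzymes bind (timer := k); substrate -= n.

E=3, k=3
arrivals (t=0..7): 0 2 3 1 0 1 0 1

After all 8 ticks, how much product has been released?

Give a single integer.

t=0: arr=0 -> substrate=0 bound=0 product=0
t=1: arr=2 -> substrate=0 bound=2 product=0
t=2: arr=3 -> substrate=2 bound=3 product=0
t=3: arr=1 -> substrate=3 bound=3 product=0
t=4: arr=0 -> substrate=1 bound=3 product=2
t=5: arr=1 -> substrate=1 bound=3 product=3
t=6: arr=0 -> substrate=1 bound=3 product=3
t=7: arr=1 -> substrate=0 bound=3 product=5

Answer: 5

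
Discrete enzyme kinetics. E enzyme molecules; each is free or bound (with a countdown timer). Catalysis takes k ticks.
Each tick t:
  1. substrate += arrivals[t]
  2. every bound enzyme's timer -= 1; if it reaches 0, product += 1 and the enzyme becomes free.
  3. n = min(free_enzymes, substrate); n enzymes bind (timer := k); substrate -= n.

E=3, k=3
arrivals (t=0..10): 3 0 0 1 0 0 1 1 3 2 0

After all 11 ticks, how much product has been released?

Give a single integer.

t=0: arr=3 -> substrate=0 bound=3 product=0
t=1: arr=0 -> substrate=0 bound=3 product=0
t=2: arr=0 -> substrate=0 bound=3 product=0
t=3: arr=1 -> substrate=0 bound=1 product=3
t=4: arr=0 -> substrate=0 bound=1 product=3
t=5: arr=0 -> substrate=0 bound=1 product=3
t=6: arr=1 -> substrate=0 bound=1 product=4
t=7: arr=1 -> substrate=0 bound=2 product=4
t=8: arr=3 -> substrate=2 bound=3 product=4
t=9: arr=2 -> substrate=3 bound=3 product=5
t=10: arr=0 -> substrate=2 bound=3 product=6

Answer: 6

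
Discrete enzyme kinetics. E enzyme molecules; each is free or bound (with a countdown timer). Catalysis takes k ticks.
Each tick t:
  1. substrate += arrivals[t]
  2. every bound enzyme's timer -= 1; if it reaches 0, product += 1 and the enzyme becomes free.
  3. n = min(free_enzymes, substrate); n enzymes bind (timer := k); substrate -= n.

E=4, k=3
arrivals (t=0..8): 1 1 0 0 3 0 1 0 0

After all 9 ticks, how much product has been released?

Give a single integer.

t=0: arr=1 -> substrate=0 bound=1 product=0
t=1: arr=1 -> substrate=0 bound=2 product=0
t=2: arr=0 -> substrate=0 bound=2 product=0
t=3: arr=0 -> substrate=0 bound=1 product=1
t=4: arr=3 -> substrate=0 bound=3 product=2
t=5: arr=0 -> substrate=0 bound=3 product=2
t=6: arr=1 -> substrate=0 bound=4 product=2
t=7: arr=0 -> substrate=0 bound=1 product=5
t=8: arr=0 -> substrate=0 bound=1 product=5

Answer: 5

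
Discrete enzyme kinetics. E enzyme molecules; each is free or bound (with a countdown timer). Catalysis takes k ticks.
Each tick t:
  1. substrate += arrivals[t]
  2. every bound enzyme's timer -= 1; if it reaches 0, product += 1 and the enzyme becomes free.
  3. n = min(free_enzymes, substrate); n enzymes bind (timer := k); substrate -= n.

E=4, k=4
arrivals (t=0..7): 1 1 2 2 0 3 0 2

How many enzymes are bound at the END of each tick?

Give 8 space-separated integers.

t=0: arr=1 -> substrate=0 bound=1 product=0
t=1: arr=1 -> substrate=0 bound=2 product=0
t=2: arr=2 -> substrate=0 bound=4 product=0
t=3: arr=2 -> substrate=2 bound=4 product=0
t=4: arr=0 -> substrate=1 bound=4 product=1
t=5: arr=3 -> substrate=3 bound=4 product=2
t=6: arr=0 -> substrate=1 bound=4 product=4
t=7: arr=2 -> substrate=3 bound=4 product=4

Answer: 1 2 4 4 4 4 4 4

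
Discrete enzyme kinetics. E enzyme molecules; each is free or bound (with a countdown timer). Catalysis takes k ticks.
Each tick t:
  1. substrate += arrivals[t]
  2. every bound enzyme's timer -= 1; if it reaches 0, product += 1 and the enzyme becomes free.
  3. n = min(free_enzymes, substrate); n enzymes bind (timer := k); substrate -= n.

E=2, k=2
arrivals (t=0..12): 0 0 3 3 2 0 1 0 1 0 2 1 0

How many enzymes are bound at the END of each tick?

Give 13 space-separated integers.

t=0: arr=0 -> substrate=0 bound=0 product=0
t=1: arr=0 -> substrate=0 bound=0 product=0
t=2: arr=3 -> substrate=1 bound=2 product=0
t=3: arr=3 -> substrate=4 bound=2 product=0
t=4: arr=2 -> substrate=4 bound=2 product=2
t=5: arr=0 -> substrate=4 bound=2 product=2
t=6: arr=1 -> substrate=3 bound=2 product=4
t=7: arr=0 -> substrate=3 bound=2 product=4
t=8: arr=1 -> substrate=2 bound=2 product=6
t=9: arr=0 -> substrate=2 bound=2 product=6
t=10: arr=2 -> substrate=2 bound=2 product=8
t=11: arr=1 -> substrate=3 bound=2 product=8
t=12: arr=0 -> substrate=1 bound=2 product=10

Answer: 0 0 2 2 2 2 2 2 2 2 2 2 2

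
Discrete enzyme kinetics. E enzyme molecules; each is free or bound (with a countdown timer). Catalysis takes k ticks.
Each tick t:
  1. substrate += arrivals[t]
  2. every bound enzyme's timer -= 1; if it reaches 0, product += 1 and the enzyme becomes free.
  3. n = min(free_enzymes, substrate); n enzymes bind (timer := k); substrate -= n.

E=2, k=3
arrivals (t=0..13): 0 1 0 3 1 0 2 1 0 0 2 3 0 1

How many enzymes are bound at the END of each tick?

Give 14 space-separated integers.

Answer: 0 1 1 2 2 2 2 2 2 2 2 2 2 2

Derivation:
t=0: arr=0 -> substrate=0 bound=0 product=0
t=1: arr=1 -> substrate=0 bound=1 product=0
t=2: arr=0 -> substrate=0 bound=1 product=0
t=3: arr=3 -> substrate=2 bound=2 product=0
t=4: arr=1 -> substrate=2 bound=2 product=1
t=5: arr=0 -> substrate=2 bound=2 product=1
t=6: arr=2 -> substrate=3 bound=2 product=2
t=7: arr=1 -> substrate=3 bound=2 product=3
t=8: arr=0 -> substrate=3 bound=2 product=3
t=9: arr=0 -> substrate=2 bound=2 product=4
t=10: arr=2 -> substrate=3 bound=2 product=5
t=11: arr=3 -> substrate=6 bound=2 product=5
t=12: arr=0 -> substrate=5 bound=2 product=6
t=13: arr=1 -> substrate=5 bound=2 product=7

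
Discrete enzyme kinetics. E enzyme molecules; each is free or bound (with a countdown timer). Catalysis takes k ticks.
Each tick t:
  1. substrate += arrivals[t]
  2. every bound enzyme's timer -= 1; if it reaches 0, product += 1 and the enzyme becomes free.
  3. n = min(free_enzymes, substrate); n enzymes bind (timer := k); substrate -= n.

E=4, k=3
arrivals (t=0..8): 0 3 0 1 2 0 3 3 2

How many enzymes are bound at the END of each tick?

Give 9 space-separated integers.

t=0: arr=0 -> substrate=0 bound=0 product=0
t=1: arr=3 -> substrate=0 bound=3 product=0
t=2: arr=0 -> substrate=0 bound=3 product=0
t=3: arr=1 -> substrate=0 bound=4 product=0
t=4: arr=2 -> substrate=0 bound=3 product=3
t=5: arr=0 -> substrate=0 bound=3 product=3
t=6: arr=3 -> substrate=1 bound=4 product=4
t=7: arr=3 -> substrate=2 bound=4 product=6
t=8: arr=2 -> substrate=4 bound=4 product=6

Answer: 0 3 3 4 3 3 4 4 4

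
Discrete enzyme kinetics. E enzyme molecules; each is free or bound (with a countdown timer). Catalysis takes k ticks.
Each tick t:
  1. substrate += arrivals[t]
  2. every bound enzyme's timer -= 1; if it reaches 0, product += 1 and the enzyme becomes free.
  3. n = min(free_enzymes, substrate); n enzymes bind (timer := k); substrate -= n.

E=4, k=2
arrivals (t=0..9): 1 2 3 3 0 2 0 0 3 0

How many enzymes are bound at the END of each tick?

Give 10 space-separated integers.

Answer: 1 3 4 4 4 4 2 0 3 3

Derivation:
t=0: arr=1 -> substrate=0 bound=1 product=0
t=1: arr=2 -> substrate=0 bound=3 product=0
t=2: arr=3 -> substrate=1 bound=4 product=1
t=3: arr=3 -> substrate=2 bound=4 product=3
t=4: arr=0 -> substrate=0 bound=4 product=5
t=5: arr=2 -> substrate=0 bound=4 product=7
t=6: arr=0 -> substrate=0 bound=2 product=9
t=7: arr=0 -> substrate=0 bound=0 product=11
t=8: arr=3 -> substrate=0 bound=3 product=11
t=9: arr=0 -> substrate=0 bound=3 product=11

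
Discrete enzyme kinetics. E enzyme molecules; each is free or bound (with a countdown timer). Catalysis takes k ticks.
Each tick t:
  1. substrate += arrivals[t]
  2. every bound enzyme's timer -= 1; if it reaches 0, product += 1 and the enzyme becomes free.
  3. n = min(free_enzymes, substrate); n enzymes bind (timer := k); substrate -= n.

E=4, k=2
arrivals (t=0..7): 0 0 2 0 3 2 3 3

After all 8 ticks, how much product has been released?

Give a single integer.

t=0: arr=0 -> substrate=0 bound=0 product=0
t=1: arr=0 -> substrate=0 bound=0 product=0
t=2: arr=2 -> substrate=0 bound=2 product=0
t=3: arr=0 -> substrate=0 bound=2 product=0
t=4: arr=3 -> substrate=0 bound=3 product=2
t=5: arr=2 -> substrate=1 bound=4 product=2
t=6: arr=3 -> substrate=1 bound=4 product=5
t=7: arr=3 -> substrate=3 bound=4 product=6

Answer: 6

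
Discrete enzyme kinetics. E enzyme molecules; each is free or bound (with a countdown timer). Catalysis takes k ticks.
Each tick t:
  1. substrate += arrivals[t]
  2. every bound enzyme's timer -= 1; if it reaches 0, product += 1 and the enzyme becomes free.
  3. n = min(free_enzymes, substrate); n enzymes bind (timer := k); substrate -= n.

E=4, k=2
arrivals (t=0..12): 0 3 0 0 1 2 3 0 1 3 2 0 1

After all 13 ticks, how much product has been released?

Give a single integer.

Answer: 14

Derivation:
t=0: arr=0 -> substrate=0 bound=0 product=0
t=1: arr=3 -> substrate=0 bound=3 product=0
t=2: arr=0 -> substrate=0 bound=3 product=0
t=3: arr=0 -> substrate=0 bound=0 product=3
t=4: arr=1 -> substrate=0 bound=1 product=3
t=5: arr=2 -> substrate=0 bound=3 product=3
t=6: arr=3 -> substrate=1 bound=4 product=4
t=7: arr=0 -> substrate=0 bound=3 product=6
t=8: arr=1 -> substrate=0 bound=2 product=8
t=9: arr=3 -> substrate=0 bound=4 product=9
t=10: arr=2 -> substrate=1 bound=4 product=10
t=11: arr=0 -> substrate=0 bound=2 product=13
t=12: arr=1 -> substrate=0 bound=2 product=14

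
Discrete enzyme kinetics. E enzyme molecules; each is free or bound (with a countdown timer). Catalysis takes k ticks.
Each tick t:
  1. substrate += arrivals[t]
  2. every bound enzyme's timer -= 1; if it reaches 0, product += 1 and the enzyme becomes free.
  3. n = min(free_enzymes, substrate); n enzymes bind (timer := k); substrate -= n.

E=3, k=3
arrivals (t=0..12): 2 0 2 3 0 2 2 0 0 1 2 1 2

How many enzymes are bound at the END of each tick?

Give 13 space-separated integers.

Answer: 2 2 3 3 3 3 3 3 3 3 3 3 3

Derivation:
t=0: arr=2 -> substrate=0 bound=2 product=0
t=1: arr=0 -> substrate=0 bound=2 product=0
t=2: arr=2 -> substrate=1 bound=3 product=0
t=3: arr=3 -> substrate=2 bound=3 product=2
t=4: arr=0 -> substrate=2 bound=3 product=2
t=5: arr=2 -> substrate=3 bound=3 product=3
t=6: arr=2 -> substrate=3 bound=3 product=5
t=7: arr=0 -> substrate=3 bound=3 product=5
t=8: arr=0 -> substrate=2 bound=3 product=6
t=9: arr=1 -> substrate=1 bound=3 product=8
t=10: arr=2 -> substrate=3 bound=3 product=8
t=11: arr=1 -> substrate=3 bound=3 product=9
t=12: arr=2 -> substrate=3 bound=3 product=11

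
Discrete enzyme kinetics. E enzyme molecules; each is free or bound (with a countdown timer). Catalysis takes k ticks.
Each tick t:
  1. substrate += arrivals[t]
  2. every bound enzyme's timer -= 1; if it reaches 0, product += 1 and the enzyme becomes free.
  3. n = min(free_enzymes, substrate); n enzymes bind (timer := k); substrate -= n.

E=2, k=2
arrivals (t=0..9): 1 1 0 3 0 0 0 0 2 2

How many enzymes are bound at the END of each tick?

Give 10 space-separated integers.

t=0: arr=1 -> substrate=0 bound=1 product=0
t=1: arr=1 -> substrate=0 bound=2 product=0
t=2: arr=0 -> substrate=0 bound=1 product=1
t=3: arr=3 -> substrate=1 bound=2 product=2
t=4: arr=0 -> substrate=1 bound=2 product=2
t=5: arr=0 -> substrate=0 bound=1 product=4
t=6: arr=0 -> substrate=0 bound=1 product=4
t=7: arr=0 -> substrate=0 bound=0 product=5
t=8: arr=2 -> substrate=0 bound=2 product=5
t=9: arr=2 -> substrate=2 bound=2 product=5

Answer: 1 2 1 2 2 1 1 0 2 2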